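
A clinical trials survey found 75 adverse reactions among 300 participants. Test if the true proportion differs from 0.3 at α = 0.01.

p̂ = 0.25, p₀ = 0.3. z = (p̂ - p₀)/√(p₀(1-p₀)/n) = -1.89. Critical: ±2.576. Fail to reject H₀.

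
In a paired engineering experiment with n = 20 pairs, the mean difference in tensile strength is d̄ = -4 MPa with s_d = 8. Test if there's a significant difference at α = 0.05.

t = d̄/(s_d/√n) = -4/(8/√20) = -2.236. df = 19, critical t = ±2.093. Reject H₀.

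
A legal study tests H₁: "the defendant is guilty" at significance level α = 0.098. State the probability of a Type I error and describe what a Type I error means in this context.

P(Type I error) = α = 0.098. A Type I error is rejecting H₀ when H₀ is actually true (false positive) — here, concluding that the defendant is guilty when in fact this is not the case. Consequence: convicting an innocent person.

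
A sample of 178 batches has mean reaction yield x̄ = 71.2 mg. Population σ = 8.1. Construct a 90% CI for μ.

CI = x̄ ± z*(σ/√n) = 71.2 ± 1.645(8.1/√178) = 71.2 ± 1.0 = (70.2, 72.2)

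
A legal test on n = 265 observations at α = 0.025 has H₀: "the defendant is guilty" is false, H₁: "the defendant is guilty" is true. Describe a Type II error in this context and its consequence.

Type II error: failing to reject H₀ when it is false — concluding that the defendant is guilty is not supported when in fact it is. Consequence: acquitting a guilty person.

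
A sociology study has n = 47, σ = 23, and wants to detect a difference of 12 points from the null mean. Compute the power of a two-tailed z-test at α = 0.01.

SE = σ/√n = 23/√47 = 3.355. Non-centrality λ = d/SE = 12/3.355 = 3.577. Power ≈ Φ(λ - z_{α/2}) = Φ(3.577 - 2.576) = Φ(1.001) = 0.842.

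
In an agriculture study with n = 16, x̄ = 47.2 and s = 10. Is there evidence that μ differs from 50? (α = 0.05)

t = (x̄ - μ₀)/(s/√n) = (47.2 - 50)/(10/√16) = -1.12. df = 15, critical t = ±2.131. Fail to reject H₀.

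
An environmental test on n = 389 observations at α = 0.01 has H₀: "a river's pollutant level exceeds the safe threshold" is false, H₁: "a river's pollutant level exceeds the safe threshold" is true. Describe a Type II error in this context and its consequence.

Type II error: failing to reject H₀ when it is false — concluding that a river's pollutant level exceeds the safe threshold is not supported when in fact it is. Consequence: allowing unsafe pollution to continue.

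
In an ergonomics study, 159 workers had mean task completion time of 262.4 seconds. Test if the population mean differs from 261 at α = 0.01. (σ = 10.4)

z = (x̄ - μ₀)/(σ/√n) = (262.4 - 261)/(10.4/√159) = 1.697. Critical value: ±2.576. Since |1.697| ≤ 2.576, Fail to reject H₀.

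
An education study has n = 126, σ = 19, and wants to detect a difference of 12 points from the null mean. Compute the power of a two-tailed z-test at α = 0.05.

SE = σ/√n = 19/√126 = 1.693. Non-centrality λ = d/SE = 12/1.693 = 7.089. Power ≈ Φ(λ - z_{α/2}) = Φ(7.089 - 1.96) = Φ(5.129) = 1.0.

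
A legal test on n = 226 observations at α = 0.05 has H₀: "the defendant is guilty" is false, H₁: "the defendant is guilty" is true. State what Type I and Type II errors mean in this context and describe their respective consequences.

Type I (false positive): concluding that the defendant is guilty when it is not — convicting an innocent person. Type II (false negative): failing to conclude that the defendant is guilty when it is — acquitting a guilty person. Which is costlier depends on domain priorities and is a judgement call rather than a statistical fact.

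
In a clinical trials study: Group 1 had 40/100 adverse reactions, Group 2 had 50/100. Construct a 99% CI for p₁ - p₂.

p̂₁ = 0.4, p̂₂ = 0.5. Difference = -0.1. CI = (-0.28, 0.08)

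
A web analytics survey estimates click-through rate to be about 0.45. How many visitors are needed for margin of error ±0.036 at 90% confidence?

n = z²p(1-p)/E² = 1.645²×0.45×0.55/0.036² = 516.8 → n = 517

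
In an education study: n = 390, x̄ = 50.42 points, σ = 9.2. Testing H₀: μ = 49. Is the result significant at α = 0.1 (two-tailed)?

z = (50.42 - 49)/(9.2/√390) = 3.048. Since |z| > 1.645, significant at α = 0.1.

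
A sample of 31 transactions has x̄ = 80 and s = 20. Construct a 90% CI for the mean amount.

CI = x̄ ± t*(s/√n) = 80 ± 1.697(20/√31) = (73.9, 86.1)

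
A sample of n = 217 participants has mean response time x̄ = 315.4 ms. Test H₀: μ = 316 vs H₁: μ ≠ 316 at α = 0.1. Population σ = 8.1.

z = (x̄ - μ₀)/(σ/√n) = (315.4 - 316)/(8.1/√217) = -1.091. Critical value: ±1.645. Since |-1.091| ≤ 1.645, Fail to reject H₀.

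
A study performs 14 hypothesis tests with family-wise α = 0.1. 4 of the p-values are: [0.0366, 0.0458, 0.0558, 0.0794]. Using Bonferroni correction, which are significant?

Bonferroni α = 0.1/14 = 0.00714. None of the given p-values are significant.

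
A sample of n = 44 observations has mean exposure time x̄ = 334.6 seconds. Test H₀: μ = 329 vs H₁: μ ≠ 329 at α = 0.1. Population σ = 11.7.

z = (x̄ - μ₀)/(σ/√n) = (334.6 - 329)/(11.7/√44) = 3.175. Critical value: ±1.645. Since |3.175| > 1.645, Reject H₀.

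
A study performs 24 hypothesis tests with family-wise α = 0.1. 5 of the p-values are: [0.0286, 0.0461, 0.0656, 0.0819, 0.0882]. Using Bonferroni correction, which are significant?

Bonferroni α = 0.1/24 = 0.00417. None of the given p-values are significant.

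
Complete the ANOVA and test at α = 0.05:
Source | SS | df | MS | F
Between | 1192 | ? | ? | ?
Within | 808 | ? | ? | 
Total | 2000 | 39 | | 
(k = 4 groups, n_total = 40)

df_between = 3, df_within = 36. MS_between = 397.33, MS_within = 22.44. F = 17.703, F_crit ≈ 2.866. Reject H₀.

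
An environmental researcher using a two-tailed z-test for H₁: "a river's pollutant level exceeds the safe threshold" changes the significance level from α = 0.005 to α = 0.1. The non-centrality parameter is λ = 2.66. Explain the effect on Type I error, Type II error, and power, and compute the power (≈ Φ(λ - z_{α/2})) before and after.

Increasing α from 0.005 to 0.1:
• Type I error rate increases (α is the Type I rate by definition).
• Critical value moves from z_{α/2} = 2.807 to 1.645, so power = Φ(λ - z_{α/2}) goes from Φ(2.66 - 2.807) = 0.442 to Φ(2.66 - 1.645) = 0.845.
• Type II error rate β = 1 - power therefore decreases (0.558 → 0.155).
Appropriate when false negatives are costly — here, allowing unsafe pollution to continue.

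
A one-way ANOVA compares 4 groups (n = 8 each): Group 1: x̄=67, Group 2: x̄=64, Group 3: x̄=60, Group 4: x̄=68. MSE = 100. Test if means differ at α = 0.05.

Grand mean = 64.75. SS_between = 310.0, MS_between = 103.33. F = 1.033, F_crit ≈ 2.947. Fail to reject H₀.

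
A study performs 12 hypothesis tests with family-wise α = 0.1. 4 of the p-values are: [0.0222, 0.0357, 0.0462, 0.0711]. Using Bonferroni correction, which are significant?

Bonferroni α = 0.1/12 = 0.00833. None of the given p-values are significant.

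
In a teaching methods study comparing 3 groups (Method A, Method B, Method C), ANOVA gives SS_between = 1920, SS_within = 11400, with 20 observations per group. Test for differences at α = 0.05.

df_between = 2, df_within = 57. F = MS_between/MS_within = 960.0/200.0 = 4.8. F_crit ≈ 3.159. Reject H₀. At least one mean differs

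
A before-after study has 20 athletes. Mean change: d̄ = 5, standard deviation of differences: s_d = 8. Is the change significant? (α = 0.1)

t = d̄/(s_d/√n) = 5/(8/√20) = 2.795. df = 19, critical t = ±1.729. Reject H₀.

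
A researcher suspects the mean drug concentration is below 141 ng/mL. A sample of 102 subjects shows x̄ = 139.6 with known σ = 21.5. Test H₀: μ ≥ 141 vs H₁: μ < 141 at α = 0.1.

z = -0.658. Critical value: -1.28. Fail to reject H₀.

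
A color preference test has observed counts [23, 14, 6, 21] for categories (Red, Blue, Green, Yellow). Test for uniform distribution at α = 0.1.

Expected = 16 each. χ² = Σ(O-E)²/E = 11.125. df = 3, critical value = 6.251. Reject H₀.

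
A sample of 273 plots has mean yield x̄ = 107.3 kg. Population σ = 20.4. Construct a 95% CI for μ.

CI = x̄ ± z*(σ/√n) = 107.3 ± 1.96(20.4/√273) = 107.3 ± 2.42 = (104.88, 109.72)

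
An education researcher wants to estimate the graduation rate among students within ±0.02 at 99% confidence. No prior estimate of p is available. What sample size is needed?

Conservative approach: use p = 0.5 (maximizes p(1-p) = 0.25). n = z²(0.25)/E² = 2.576²×0.25/0.02² = 4147.4 → n = 4148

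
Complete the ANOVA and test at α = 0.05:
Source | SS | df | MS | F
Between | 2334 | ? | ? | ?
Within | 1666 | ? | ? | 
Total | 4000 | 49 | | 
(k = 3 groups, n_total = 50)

df_between = 2, df_within = 47. MS_between = 1167.0, MS_within = 35.45. F = 32.923, F_crit ≈ 3.195. Reject H₀.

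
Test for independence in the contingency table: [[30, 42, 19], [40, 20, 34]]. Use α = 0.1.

χ² = 13.435. df = 2, critical = 4.605. Reject H₀. Variables are dependent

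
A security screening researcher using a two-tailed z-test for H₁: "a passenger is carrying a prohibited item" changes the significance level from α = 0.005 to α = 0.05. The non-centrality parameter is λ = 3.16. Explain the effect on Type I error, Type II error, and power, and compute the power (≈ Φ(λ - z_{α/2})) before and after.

Increasing α from 0.005 to 0.05:
• Type I error rate increases (α is the Type I rate by definition).
• Critical value moves from z_{α/2} = 2.807 to 1.96, so power = Φ(λ - z_{α/2}) goes from Φ(3.16 - 2.807) = 0.638 to Φ(3.16 - 1.96) = 0.885.
• Type II error rate β = 1 - power therefore decreases (0.362 → 0.115).
Appropriate when false negatives are costly — here, letting a prohibited item through — security breach.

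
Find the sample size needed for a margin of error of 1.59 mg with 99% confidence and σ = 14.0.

n = (z*σ/E)² = (2.576×14.0/1.59)² = 514.5 → n = 515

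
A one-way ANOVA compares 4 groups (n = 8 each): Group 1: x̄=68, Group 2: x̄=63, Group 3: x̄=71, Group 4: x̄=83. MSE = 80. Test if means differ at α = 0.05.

Grand mean = 71.25. SS_between = 1734.0, MS_between = 578.0. F = 7.225, F_crit ≈ 2.947. Reject H₀.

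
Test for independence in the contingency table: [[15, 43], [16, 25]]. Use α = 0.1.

χ² = 1.935. df = 1, critical = 2.706. Fail to reject H₀. No evidence of dependence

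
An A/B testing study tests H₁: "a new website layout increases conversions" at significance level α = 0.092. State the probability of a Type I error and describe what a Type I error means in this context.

P(Type I error) = α = 0.092. A Type I error is rejecting H₀ when H₀ is actually true (false positive) — here, concluding that a new website layout increases conversions when in fact this is not the case. Consequence: rolling out a layout that doesn't actually help — wasted engineering effort.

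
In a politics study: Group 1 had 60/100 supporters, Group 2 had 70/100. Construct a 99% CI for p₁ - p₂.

p̂₁ = 0.6, p̂₂ = 0.7. Difference = -0.1. CI = (-0.273, 0.073)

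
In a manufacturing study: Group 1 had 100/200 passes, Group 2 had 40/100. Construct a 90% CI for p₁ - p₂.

p̂₁ = 0.5, p̂₂ = 0.4. Difference = 0.1. CI = (0.001, 0.199)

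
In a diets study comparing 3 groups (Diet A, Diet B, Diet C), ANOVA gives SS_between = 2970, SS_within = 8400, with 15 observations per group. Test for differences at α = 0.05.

df_between = 2, df_within = 42. F = MS_between/MS_within = 1485.0/200.0 = 7.425. F_crit ≈ 3.22. Reject H₀. At least one mean differs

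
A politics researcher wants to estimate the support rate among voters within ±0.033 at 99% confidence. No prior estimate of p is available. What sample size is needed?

Conservative approach: use p = 0.5 (maximizes p(1-p) = 0.25). n = z²(0.25)/E² = 2.576²×0.25/0.033² = 1523.4 → n = 1524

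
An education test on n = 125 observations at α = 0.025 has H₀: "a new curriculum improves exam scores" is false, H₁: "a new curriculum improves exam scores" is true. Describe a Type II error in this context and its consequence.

Type II error: failing to reject H₀ when it is false — concluding that a new curriculum improves exam scores is not supported when in fact it is. Consequence: keeping the old curriculum when the new one would have helped students.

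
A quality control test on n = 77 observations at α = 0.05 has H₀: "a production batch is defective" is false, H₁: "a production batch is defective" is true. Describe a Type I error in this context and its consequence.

Type I error: rejecting H₀ when it is true — concluding that a production batch is defective when in fact it is not. Consequence: scrapping a good batch — wasted material and cost for no reason.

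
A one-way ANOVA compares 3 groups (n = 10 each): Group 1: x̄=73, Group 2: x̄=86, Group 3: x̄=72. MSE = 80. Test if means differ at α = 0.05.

Grand mean = 77.0. SS_between = 1220.0, MS_between = 610.0. F = 7.625, F_crit ≈ 3.354. Reject H₀.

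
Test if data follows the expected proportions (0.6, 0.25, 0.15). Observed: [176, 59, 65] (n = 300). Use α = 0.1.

Expected: [180.0, 75.0, 45.0]. χ² = 12.391. df = 2, critical = 4.605. Reject H₀.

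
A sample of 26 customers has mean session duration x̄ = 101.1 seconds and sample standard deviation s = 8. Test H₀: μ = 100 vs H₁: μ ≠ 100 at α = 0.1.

t = (x̄ - μ₀)/(s/√n) = (101.1 - 100)/(8/√26) = 0.701. df = 25, critical t = ±1.708. Fail to reject H₀.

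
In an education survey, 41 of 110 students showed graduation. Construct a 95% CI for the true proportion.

p̂ = 0.373. CI = p̂ ± z*√(p̂(1-p̂)/n) = (0.282, 0.463)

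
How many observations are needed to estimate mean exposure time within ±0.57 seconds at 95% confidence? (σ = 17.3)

n = (z*σ/E)² = (1.96×17.3/0.57)² = 3538.8 → n = 3539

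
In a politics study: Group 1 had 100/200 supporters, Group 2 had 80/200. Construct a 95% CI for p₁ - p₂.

p̂₁ = 0.5, p̂₂ = 0.4. Difference = 0.1. CI = (0.003, 0.197)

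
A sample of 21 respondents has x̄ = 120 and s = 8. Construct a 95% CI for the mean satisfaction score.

CI = x̄ ± t*(s/√n) = 120 ± 2.086(8/√21) = (116.36, 123.64)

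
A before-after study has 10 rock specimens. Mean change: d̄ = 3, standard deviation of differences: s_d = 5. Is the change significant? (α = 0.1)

t = d̄/(s_d/√n) = 3/(5/√10) = 1.897. df = 9, critical t = ±1.833. Reject H₀.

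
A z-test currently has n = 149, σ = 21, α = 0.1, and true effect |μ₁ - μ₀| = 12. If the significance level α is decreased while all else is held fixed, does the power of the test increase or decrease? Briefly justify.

Power decreases: a smaller α raises the critical value, so less of the H₁ sampling distribution falls in the rejection region.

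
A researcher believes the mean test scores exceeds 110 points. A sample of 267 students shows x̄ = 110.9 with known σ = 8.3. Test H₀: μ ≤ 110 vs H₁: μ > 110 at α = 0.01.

z = 1.772. Critical value: 2.33. Fail to reject H₀.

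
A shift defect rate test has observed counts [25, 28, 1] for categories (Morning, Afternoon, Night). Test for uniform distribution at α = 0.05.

Expected = 18 each. χ² = Σ(O-E)²/E = 24.333. df = 2, critical value = 5.991. Reject H₀.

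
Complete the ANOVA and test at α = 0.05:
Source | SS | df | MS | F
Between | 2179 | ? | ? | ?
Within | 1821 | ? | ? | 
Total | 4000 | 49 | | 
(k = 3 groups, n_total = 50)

df_between = 2, df_within = 47. MS_between = 1089.5, MS_within = 38.74. F = 28.12, F_crit ≈ 3.195. Reject H₀.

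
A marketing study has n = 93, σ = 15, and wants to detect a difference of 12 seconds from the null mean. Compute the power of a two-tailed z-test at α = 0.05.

SE = σ/√n = 15/√93 = 1.555. Non-centrality λ = d/SE = 12/1.555 = 7.715. Power ≈ Φ(λ - z_{α/2}) = Φ(7.715 - 1.96) = Φ(5.755) = 1.0.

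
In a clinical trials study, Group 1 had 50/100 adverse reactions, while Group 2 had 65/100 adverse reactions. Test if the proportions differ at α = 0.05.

p̂₁ = 0.5, p̂₂ = 0.65, pooled p̂ = 0.575. z = -2.146. Critical: ±1.96. Reject H₀.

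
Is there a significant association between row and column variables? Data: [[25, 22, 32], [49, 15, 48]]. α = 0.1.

χ² = 6.81. df = 2, critical = 4.605. Reject H₀. Variables are dependent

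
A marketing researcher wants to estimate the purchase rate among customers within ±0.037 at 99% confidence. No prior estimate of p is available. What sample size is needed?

Conservative approach: use p = 0.5 (maximizes p(1-p) = 0.25). n = z²(0.25)/E² = 2.576²×0.25/0.037² = 1211.8 → n = 1212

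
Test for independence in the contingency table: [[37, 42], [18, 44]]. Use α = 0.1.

χ² = 4.628. df = 1, critical = 2.706. Reject H₀. Variables are dependent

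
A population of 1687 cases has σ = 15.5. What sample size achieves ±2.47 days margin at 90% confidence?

Without FPC: n₀ = (1.645×15.5/2.47)² = 106.562. With FPC: n = n₀N/(n₀+N-1) = 100.3 → n = 101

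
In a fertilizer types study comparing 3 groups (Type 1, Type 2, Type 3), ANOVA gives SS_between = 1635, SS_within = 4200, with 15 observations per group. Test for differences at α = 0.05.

df_between = 2, df_within = 42. F = MS_between/MS_within = 817.5/100.0 = 8.175. F_crit ≈ 3.22. Reject H₀. At least one mean differs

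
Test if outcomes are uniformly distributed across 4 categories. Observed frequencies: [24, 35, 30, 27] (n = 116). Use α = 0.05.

Expected = 29 each. χ² = Σ(O-E)²/E = 2.276. df = 3, critical value = 7.815. Fail to reject H₀.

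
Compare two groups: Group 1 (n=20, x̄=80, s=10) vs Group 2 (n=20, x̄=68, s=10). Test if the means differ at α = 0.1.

Pooled sp = 10.0. t = 3.795, df = 38. Critical t = ±1.686. Reject H₀.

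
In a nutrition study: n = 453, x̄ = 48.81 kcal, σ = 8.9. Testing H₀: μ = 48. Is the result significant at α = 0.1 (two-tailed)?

z = (48.81 - 48)/(8.9/√453) = 1.937. Since |z| > 1.645, significant at α = 0.1.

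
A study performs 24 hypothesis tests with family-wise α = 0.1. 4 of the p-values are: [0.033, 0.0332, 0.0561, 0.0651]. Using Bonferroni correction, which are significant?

Bonferroni α = 0.1/24 = 0.00417. None of the given p-values are significant.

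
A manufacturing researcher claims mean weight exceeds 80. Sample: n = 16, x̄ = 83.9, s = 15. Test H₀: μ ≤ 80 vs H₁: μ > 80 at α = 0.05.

t = (83.9 - 80)/(15/√16) = 1.04, df = 15. Critical t = 1.753. Fail to reject H₀.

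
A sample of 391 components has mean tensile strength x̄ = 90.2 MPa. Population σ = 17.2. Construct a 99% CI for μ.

CI = x̄ ± z*(σ/√n) = 90.2 ± 2.576(17.2/√391) = 90.2 ± 2.24 = (87.96, 92.44)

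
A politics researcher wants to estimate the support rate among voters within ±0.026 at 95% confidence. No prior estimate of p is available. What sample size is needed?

Conservative approach: use p = 0.5 (maximizes p(1-p) = 0.25). n = z²(0.25)/E² = 1.96²×0.25/0.026² = 1420.7 → n = 1421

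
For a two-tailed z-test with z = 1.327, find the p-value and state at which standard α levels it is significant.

p = 2·P(Z > |1.327|) = 2·(1 - Φ(1.327)) ≈ 0.1845. Not significant at any standard level.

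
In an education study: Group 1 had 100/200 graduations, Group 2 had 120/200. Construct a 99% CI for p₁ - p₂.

p̂₁ = 0.5, p̂₂ = 0.6. Difference = -0.1. CI = (-0.228, 0.028)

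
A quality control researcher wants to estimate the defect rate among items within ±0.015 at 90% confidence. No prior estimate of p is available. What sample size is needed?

Conservative approach: use p = 0.5 (maximizes p(1-p) = 0.25). n = z²(0.25)/E² = 1.645²×0.25/0.015² = 3006.7 → n = 3007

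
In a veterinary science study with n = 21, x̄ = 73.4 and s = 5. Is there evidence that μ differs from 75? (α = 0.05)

t = (x̄ - μ₀)/(s/√n) = (73.4 - 75)/(5/√21) = -1.466. df = 20, critical t = ±2.086. Fail to reject H₀.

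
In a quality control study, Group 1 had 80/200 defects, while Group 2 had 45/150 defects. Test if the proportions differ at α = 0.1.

p̂₁ = 0.4, p̂₂ = 0.3, pooled p̂ = 0.357. z = 1.932. Critical: ±1.645. Reject H₀.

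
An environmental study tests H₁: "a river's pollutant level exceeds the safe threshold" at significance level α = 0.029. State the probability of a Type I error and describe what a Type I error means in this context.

P(Type I error) = α = 0.029. A Type I error is rejecting H₀ when H₀ is actually true (false positive) — here, concluding that a river's pollutant level exceeds the safe threshold when in fact this is not the case. Consequence: shutting down a compliant factory unnecessarily.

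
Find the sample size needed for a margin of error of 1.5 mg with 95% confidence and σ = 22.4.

n = (z*σ/E)² = (1.96×22.4/1.5)² = 856.7 → n = 857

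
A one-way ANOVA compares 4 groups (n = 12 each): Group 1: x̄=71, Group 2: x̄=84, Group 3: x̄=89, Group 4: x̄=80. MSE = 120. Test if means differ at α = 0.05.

Grand mean = 81.0. SS_between = 2088.0, MS_between = 696.0. F = 5.8, F_crit ≈ 2.816. Reject H₀.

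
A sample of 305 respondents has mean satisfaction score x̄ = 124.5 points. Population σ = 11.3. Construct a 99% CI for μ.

CI = x̄ ± z*(σ/√n) = 124.5 ± 2.576(11.3/√305) = 124.5 ± 1.67 = (122.83, 126.17)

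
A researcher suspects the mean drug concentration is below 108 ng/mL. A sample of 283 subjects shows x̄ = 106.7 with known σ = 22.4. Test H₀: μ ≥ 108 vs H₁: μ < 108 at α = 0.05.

z = -0.976. Critical value: -1.645. Fail to reject H₀.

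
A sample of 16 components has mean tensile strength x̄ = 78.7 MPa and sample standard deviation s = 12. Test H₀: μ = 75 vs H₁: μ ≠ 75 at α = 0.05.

t = (x̄ - μ₀)/(s/√n) = (78.7 - 75)/(12/√16) = 1.233. df = 15, critical t = ±2.131. Fail to reject H₀.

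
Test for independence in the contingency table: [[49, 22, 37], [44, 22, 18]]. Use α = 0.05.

χ² = 3.893. df = 2, critical = 5.991. Fail to reject H₀. No evidence of dependence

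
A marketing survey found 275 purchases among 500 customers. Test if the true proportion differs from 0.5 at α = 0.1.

p̂ = 0.55, p₀ = 0.5. z = (p̂ - p₀)/√(p₀(1-p₀)/n) = 2.236. Critical: ±1.645. Reject H₀.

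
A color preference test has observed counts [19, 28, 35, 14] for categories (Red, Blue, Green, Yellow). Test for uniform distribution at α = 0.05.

Expected = 24 each. χ² = Σ(O-E)²/E = 10.917. df = 3, critical value = 7.815. Reject H₀.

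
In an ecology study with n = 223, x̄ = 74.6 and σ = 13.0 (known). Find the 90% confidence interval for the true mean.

CI = x̄ ± z*(σ/√n) = 74.6 ± 1.645(13.0/√223) = 74.6 ± 1.43 = (73.17, 76.03)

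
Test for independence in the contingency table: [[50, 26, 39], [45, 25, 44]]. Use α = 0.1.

χ² = 0.58. df = 2, critical = 4.605. Fail to reject H₀. No evidence of dependence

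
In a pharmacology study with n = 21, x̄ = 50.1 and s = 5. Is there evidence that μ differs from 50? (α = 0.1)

t = (x̄ - μ₀)/(s/√n) = (50.1 - 50)/(5/√21) = 0.092. df = 20, critical t = ±1.725. Fail to reject H₀.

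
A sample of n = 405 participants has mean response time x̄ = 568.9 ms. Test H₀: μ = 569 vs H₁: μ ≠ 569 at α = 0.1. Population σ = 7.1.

z = (x̄ - μ₀)/(σ/√n) = (568.9 - 569)/(7.1/√405) = -0.283. Critical value: ±1.645. Since |-0.283| ≤ 1.645, Fail to reject H₀.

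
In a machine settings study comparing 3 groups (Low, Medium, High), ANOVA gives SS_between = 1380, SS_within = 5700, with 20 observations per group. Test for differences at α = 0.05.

df_between = 2, df_within = 57. F = MS_between/MS_within = 690.0/100.0 = 6.9. F_crit ≈ 3.159. Reject H₀. At least one mean differs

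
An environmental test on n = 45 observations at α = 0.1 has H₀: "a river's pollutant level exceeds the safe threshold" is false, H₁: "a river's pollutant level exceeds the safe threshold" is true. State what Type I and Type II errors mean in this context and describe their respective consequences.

Type I (false positive): concluding that a river's pollutant level exceeds the safe threshold when it is not — shutting down a compliant factory unnecessarily. Type II (false negative): failing to conclude that a river's pollutant level exceeds the safe threshold when it is — allowing unsafe pollution to continue. Which is costlier depends on domain priorities and is a judgement call rather than a statistical fact.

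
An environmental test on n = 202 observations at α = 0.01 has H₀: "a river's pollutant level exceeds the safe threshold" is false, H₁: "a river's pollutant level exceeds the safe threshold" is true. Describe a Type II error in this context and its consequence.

Type II error: failing to reject H₀ when it is false — concluding that a river's pollutant level exceeds the safe threshold is not supported when in fact it is. Consequence: allowing unsafe pollution to continue.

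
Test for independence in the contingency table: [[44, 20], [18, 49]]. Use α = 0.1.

χ² = 23.035. df = 1, critical = 2.706. Reject H₀. Variables are dependent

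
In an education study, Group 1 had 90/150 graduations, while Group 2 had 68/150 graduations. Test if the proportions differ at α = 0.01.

p̂₁ = 0.6, p̂₂ = 0.453, pooled p̂ = 0.527. z = 2.544. Critical: ±2.576. Fail to reject H₀.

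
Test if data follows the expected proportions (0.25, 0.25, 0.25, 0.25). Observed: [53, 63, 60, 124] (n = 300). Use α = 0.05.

Expected: [75.0, 75.0, 75.0, 75.0]. χ² = 43.387. df = 3, critical = 7.815. Reject H₀.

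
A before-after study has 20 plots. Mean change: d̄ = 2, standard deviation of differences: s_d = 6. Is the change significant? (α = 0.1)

t = d̄/(s_d/√n) = 2/(6/√20) = 1.491. df = 19, critical t = ±1.729. Fail to reject H₀.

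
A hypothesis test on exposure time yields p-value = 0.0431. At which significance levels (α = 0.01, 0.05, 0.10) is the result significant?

p = 0.0431. Significant at: α = 0.05, 0.1.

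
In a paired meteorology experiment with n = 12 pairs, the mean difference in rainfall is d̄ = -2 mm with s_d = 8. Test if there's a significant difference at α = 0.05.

t = d̄/(s_d/√n) = -2/(8/√12) = -0.866. df = 11, critical t = ±2.201. Fail to reject H₀.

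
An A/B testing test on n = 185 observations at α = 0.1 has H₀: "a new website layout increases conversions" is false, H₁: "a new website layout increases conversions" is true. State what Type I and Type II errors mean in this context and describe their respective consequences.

Type I (false positive): concluding that a new website layout increases conversions when it is not — rolling out a layout that doesn't actually help — wasted engineering effort. Type II (false negative): failing to conclude that a new website layout increases conversions when it is — discarding a layout that would have improved conversions — lost revenue. Which is costlier depends on domain priorities and is a judgement call rather than a statistical fact.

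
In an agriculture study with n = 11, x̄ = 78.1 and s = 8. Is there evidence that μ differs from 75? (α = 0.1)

t = (x̄ - μ₀)/(s/√n) = (78.1 - 75)/(8/√11) = 1.285. df = 10, critical t = ±1.812. Fail to reject H₀.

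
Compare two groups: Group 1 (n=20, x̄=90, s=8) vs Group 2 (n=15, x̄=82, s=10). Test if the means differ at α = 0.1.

Pooled sp = 8.9. t = 2.631, df = 33. Critical t = ±1.692. Reject H₀.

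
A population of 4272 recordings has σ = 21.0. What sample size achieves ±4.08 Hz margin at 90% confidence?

Without FPC: n₀ = (1.645×21.0/4.08)² = 71.689. With FPC: n = n₀N/(n₀+N-1) = 70.5 → n = 71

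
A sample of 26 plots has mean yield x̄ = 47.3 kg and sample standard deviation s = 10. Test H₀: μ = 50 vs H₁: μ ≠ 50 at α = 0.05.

t = (x̄ - μ₀)/(s/√n) = (47.3 - 50)/(10/√26) = -1.377. df = 25, critical t = ±2.06. Fail to reject H₀.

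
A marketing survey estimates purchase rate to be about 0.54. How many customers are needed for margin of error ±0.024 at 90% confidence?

n = z²p(1-p)/E² = 1.645²×0.54×0.46/0.024² = 1167.0 → n = 1167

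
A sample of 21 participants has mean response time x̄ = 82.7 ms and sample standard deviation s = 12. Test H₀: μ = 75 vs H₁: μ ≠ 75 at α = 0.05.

t = (x̄ - μ₀)/(s/√n) = (82.7 - 75)/(12/√21) = 2.94. df = 20, critical t = ±2.086. Reject H₀.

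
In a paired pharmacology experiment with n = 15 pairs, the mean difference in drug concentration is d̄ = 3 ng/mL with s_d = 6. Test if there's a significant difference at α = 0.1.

t = d̄/(s_d/√n) = 3/(6/√15) = 1.936. df = 14, critical t = ±1.761. Reject H₀.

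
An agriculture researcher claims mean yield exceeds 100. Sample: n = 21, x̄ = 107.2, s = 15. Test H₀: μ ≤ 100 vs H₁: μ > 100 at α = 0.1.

t = (107.2 - 100)/(15/√21) = 2.2, df = 20. Critical t = 1.325. Reject H₀.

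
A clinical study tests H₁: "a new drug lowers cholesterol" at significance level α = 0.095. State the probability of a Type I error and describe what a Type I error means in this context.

P(Type I error) = α = 0.095. A Type I error is rejecting H₀ when H₀ is actually true (false positive) — here, concluding that a new drug lowers cholesterol when in fact this is not the case. Consequence: approving an ineffective drug — patients take a useless medication and may skip effective alternatives.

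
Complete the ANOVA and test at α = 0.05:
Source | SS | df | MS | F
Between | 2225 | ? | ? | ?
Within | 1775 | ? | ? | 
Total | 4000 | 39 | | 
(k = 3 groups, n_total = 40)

df_between = 2, df_within = 37. MS_between = 1112.5, MS_within = 47.97. F = 23.19, F_crit ≈ 3.252. Reject H₀.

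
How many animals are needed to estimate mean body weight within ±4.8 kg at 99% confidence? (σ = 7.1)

n = (z*σ/E)² = (2.576×7.1/4.8)² = 14.5 → n = 15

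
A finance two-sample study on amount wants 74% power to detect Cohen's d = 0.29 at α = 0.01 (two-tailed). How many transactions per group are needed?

z_{α/2} = 2.576, z_β = Φ⁻¹(0.74) = 0.643. For small effect (d = 0.29): n per group = 2(z_{α/2} + z_β)²/d² = 2(2.576 + 0.643)²/0.29² = 246.4 → 247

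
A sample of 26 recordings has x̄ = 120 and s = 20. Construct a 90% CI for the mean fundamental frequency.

CI = x̄ ± t*(s/√n) = 120 ± 1.708(20/√26) = (113.3, 126.7)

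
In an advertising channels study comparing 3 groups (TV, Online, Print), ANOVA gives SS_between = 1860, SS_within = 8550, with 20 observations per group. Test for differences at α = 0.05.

df_between = 2, df_within = 57. F = MS_between/MS_within = 930.0/150.0 = 6.2. F_crit ≈ 3.159. Reject H₀. At least one mean differs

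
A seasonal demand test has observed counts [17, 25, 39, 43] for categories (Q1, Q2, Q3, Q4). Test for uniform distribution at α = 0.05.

Expected = 31 each. χ² = Σ(O-E)²/E = 14.194. df = 3, critical value = 7.815. Reject H₀.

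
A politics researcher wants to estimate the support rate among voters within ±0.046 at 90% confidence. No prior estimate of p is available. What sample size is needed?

Conservative approach: use p = 0.5 (maximizes p(1-p) = 0.25). n = z²(0.25)/E² = 1.645²×0.25/0.046² = 319.7 → n = 320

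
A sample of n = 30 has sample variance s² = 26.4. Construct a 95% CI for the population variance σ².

df = 29. χ²_{0.025} = 45.722, χ²_{0.975} = 16.047. CI for σ² = ((n-1)s²/χ²_{α/2}, (n-1)s²/χ²_{1-α/2}) = (29·26.4/45.722, 29·26.4/16.047) = (16.74, 47.71)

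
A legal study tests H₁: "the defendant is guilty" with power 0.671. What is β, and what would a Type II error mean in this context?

β = 1 - power = 1 - 0.671 = 0.329. A Type II error is failing to reject H₀ when H₀ is false (false negative) — here, failing to conclude that the defendant is guilty when in fact it is true. Consequence: acquitting a guilty person.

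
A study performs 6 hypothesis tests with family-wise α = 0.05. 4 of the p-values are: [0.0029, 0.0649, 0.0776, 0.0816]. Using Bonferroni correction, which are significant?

Bonferroni α = 0.05/6 = 0.00833. Significant p-values: [0.0029]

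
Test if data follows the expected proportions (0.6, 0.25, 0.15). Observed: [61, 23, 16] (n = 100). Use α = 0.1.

Expected: [60.0, 25.0, 15.0]. χ² = 0.243. df = 2, critical = 4.605. Fail to reject H₀.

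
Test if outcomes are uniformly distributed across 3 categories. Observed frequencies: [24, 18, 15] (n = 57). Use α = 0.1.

Expected = 19 each. χ² = Σ(O-E)²/E = 2.211. df = 2, critical value = 4.605. Fail to reject H₀.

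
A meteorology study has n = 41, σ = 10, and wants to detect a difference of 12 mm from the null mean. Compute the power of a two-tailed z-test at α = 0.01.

SE = σ/√n = 10/√41 = 1.562. Non-centrality λ = d/SE = 12/1.562 = 7.684. Power ≈ Φ(λ - z_{α/2}) = Φ(7.684 - 2.576) = Φ(5.108) = 1.0.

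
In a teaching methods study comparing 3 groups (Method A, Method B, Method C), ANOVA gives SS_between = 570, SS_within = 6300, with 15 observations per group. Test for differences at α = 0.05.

df_between = 2, df_within = 42. F = MS_between/MS_within = 285.0/150.0 = 1.9. F_crit ≈ 3.22. Fail to reject H₀.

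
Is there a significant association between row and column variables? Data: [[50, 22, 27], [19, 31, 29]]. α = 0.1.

χ² = 13.45. df = 2, critical = 4.605. Reject H₀. Variables are dependent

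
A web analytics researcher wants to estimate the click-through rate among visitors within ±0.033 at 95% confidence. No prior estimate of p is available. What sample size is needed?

Conservative approach: use p = 0.5 (maximizes p(1-p) = 0.25). n = z²(0.25)/E² = 1.96²×0.25/0.033² = 881.9 → n = 882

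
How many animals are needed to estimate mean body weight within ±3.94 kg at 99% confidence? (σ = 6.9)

n = (z*σ/E)² = (2.576×6.9/3.94)² = 20.4 → n = 21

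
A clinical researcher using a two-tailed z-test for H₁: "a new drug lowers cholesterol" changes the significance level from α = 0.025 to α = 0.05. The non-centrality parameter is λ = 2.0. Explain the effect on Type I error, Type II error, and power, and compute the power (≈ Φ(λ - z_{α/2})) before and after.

Increasing α from 0.025 to 0.05:
• Type I error rate increases (α is the Type I rate by definition).
• Critical value moves from z_{α/2} = 2.241 to 1.96, so power = Φ(λ - z_{α/2}) goes from Φ(2.0 - 2.241) = 0.405 to Φ(2.0 - 1.96) = 0.516.
• Type II error rate β = 1 - power therefore decreases (0.595 → 0.484).
Appropriate when false negatives are costly — here, shelving an effective drug — patients miss out on a treatment that would have helped.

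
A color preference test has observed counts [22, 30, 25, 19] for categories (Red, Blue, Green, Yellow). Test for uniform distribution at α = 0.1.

Expected = 24 each. χ² = Σ(O-E)²/E = 2.75. df = 3, critical value = 6.251. Fail to reject H₀.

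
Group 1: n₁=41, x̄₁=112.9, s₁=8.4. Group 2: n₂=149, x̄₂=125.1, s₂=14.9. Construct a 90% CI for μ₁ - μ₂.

Difference = -12.2. SE = √(8.4²/41 + 14.9²/149) = 1.792. CI = (-15.15, -9.25)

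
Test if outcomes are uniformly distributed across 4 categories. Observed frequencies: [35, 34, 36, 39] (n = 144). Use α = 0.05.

Expected = 36 each. χ² = Σ(O-E)²/E = 0.389. df = 3, critical value = 7.815. Fail to reject H₀.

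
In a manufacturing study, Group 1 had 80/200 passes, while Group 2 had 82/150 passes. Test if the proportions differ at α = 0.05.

p̂₁ = 0.4, p̂₂ = 0.547, pooled p̂ = 0.463. z = -2.723. Critical: ±1.96. Reject H₀.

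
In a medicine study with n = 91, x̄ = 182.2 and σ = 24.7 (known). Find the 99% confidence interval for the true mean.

CI = x̄ ± z*(σ/√n) = 182.2 ± 2.576(24.7/√91) = 182.2 ± 6.67 = (175.53, 188.87)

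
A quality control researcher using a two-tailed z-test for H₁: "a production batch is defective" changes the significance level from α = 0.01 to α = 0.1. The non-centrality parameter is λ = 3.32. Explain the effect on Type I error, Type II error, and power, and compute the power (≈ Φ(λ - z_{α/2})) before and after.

Increasing α from 0.01 to 0.1:
• Type I error rate increases (α is the Type I rate by definition).
• Critical value moves from z_{α/2} = 2.576 to 1.645, so power = Φ(λ - z_{α/2}) goes from Φ(3.32 - 2.576) = 0.772 to Φ(3.32 - 1.645) = 0.953.
• Type II error rate β = 1 - power therefore decreases (0.228 → 0.047).
Appropriate when false negatives are costly — here, shipping a defective batch — faulty products reach customers.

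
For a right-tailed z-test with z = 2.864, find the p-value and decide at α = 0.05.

p = P(Z > 2.864) = 1 - Φ(2.864) ≈ 0.0021. Since p < 0.05, reject H₀ (significant) at α = 0.05.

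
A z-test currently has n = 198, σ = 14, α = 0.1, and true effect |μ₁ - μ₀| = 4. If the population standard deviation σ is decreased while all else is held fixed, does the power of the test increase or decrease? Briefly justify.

Power increases: a smaller σ shrinks the standard error σ/√n, moving the sampling distribution under H₁ further from the critical value.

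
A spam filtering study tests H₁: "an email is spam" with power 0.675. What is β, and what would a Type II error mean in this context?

β = 1 - power = 1 - 0.675 = 0.325. A Type II error is failing to reject H₀ when H₀ is false (false negative) — here, failing to conclude that an email is spam when in fact it is true. Consequence: a spam email lands in the inbox.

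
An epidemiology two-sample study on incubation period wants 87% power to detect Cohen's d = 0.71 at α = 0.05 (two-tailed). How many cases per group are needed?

z_{α/2} = 1.96, z_β = Φ⁻¹(0.87) = 1.126. For medium effect (d = 0.71): n per group = 2(z_{α/2} + z_β)²/d² = 2(1.96 + 1.126)²/0.71² = 37.8 → 38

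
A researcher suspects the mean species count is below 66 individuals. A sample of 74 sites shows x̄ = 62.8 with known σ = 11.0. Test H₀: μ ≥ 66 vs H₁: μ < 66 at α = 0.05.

z = -2.502. Critical value: -1.645. Reject H₀.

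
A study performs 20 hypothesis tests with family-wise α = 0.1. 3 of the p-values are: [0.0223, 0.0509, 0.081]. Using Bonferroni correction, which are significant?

Bonferroni α = 0.1/20 = 0.005. None of the given p-values are significant.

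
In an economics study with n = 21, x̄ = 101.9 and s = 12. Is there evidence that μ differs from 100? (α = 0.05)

t = (x̄ - μ₀)/(s/√n) = (101.9 - 100)/(12/√21) = 0.726. df = 20, critical t = ±2.086. Fail to reject H₀.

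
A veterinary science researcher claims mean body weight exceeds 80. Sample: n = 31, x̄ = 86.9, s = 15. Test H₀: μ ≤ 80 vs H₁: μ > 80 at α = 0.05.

t = (86.9 - 80)/(15/√31) = 2.561, df = 30. Critical t = 1.697. Reject H₀.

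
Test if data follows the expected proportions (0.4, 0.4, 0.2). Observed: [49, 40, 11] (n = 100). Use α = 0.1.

Expected: [40.0, 40.0, 20.0]. χ² = 6.075. df = 2, critical = 4.605. Reject H₀.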